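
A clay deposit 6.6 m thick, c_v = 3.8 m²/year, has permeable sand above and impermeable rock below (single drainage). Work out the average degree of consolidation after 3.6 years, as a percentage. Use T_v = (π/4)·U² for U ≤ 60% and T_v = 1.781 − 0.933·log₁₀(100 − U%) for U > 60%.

Drainage path length: H_d = H = 6.6 m (single drainage).
T_v = c_v·t/H_d² = 3.8×3.6/6.6² = 0.31405.
T_v = 0.31405 corresponds to the U > 60% branch:
U = 1 − 10^((1.781 − T_v)/0.933)/100 = 0.6265

U ≈ 62.6 %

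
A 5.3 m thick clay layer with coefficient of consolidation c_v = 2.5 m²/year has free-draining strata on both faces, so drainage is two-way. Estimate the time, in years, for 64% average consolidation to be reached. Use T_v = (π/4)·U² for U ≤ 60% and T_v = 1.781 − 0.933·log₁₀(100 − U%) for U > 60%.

t ≈ 0.924 years

Drainage path length: H_d = H/2 = 2.65 m (double drainage).
U > 60%: T_v = 1.781 − 0.933·log₁₀(100 − 64) = 0.32897.
t = T_v·H_d²/c_v = 0.32897×2.65²/2.5 = 0.9241 years.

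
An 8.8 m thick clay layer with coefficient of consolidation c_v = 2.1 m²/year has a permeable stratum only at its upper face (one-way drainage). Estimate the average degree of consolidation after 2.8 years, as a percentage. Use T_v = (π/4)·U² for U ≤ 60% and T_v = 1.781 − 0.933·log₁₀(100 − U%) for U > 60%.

U ≈ 31.1 %

Drainage path length: H_d = H = 8.8 m (single drainage).
T_v = c_v·t/H_d² = 2.1×2.8/8.8² = 0.07593.
T_v = 0.07593 corresponds to the U ≤ 60% branch:
U = √(4T_v/π) = 0.3109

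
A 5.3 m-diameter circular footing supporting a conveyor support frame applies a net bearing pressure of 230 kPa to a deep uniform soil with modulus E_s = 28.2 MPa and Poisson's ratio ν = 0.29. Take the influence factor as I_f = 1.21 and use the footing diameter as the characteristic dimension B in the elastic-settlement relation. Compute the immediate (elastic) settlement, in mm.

Immediate (elastic) settlement: S_e = q·B·(1−ν²)/E_s · I_f.
E_s = 28.2 MPa = 28200 kPa.
S_e = 230 × 5.3 × (1 − 0.29²) / 28200 × 1.21
    = 230 × 5.3 × 0.9159 / 28200 × 1.21
    = 0.04791 m = 47.91 mm

S_e ≈ 47.9 mm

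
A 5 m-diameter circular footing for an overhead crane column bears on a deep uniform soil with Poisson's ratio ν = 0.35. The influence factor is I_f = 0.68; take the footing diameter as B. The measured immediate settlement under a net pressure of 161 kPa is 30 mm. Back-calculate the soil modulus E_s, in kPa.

S_e = q·B·(1−ν²)/E_s · I_f  ⇒  E_s = q·B·(1−ν²)·I_f / S_e.
E_s = 161 × 5 × 0.8775 × 0.68 / 0.03 = 16010 kPa

E_s ≈ 16000 kPa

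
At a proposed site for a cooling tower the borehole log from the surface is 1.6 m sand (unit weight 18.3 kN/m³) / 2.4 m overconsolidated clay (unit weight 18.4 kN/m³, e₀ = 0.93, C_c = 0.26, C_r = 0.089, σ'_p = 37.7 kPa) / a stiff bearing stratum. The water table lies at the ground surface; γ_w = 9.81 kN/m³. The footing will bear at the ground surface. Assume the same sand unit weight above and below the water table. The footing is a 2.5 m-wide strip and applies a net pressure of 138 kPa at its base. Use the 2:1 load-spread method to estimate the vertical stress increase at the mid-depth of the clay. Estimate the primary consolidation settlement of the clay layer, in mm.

S_c ≈ 143 mm

Mid-depth of clay below the ground surface: z = 1.6 + 2.4/2 = 2.8 m.
Total vertical stress at mid-clay: σ_v = 18.3×1.6 + 18.4×1.2 = 51.36 kPa.
Pore pressure: u = 9.81×(2.8 − 0) = 27.468 kPa.
Initial effective stress: σ'_0 = σ_v − u = 51.36 − 27.468 = 23.892 kPa.
Stress increase at mid-clay by the 2:1 spreading method:
Δσ = qB/(B+z) = 138×2.5/(2.5+2.8) = 65.094 kPa
Final effective stress: σ'_f = 23.892 + 65.094 = 88.986 kPa.
σ'_f = 88.986 > σ'_p = 37.7 kPa, so the stress path crosses the preconsolidation pressure — recompression up to σ'_p, then virgin compression beyond:
S_c = H/(1+e₀)·[C_r·log₁₀(σ'_p/σ'_0) + C_c·log₁₀(σ'_f/σ'_p)]
    = 2.4/1.93 × [0.089×log₁₀(37.7/23.892) + 0.26×log₁₀(88.986/37.7)]
    = 1.2435 × [0.01763 + 0.096975] = 0.1425 m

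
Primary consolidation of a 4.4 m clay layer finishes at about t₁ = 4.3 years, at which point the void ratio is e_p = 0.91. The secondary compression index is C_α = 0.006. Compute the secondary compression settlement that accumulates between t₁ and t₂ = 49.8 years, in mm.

Secondary compression: S_s = C_α·H/(1+e_p)·log₁₀(t₂/t₁)
S_s = 0.006×4.4/(1+0.91)×log₁₀(49.8/4.3)
    = 0.01382 × 1.064 = 0.0147 m

S_s ≈ 14.7 mm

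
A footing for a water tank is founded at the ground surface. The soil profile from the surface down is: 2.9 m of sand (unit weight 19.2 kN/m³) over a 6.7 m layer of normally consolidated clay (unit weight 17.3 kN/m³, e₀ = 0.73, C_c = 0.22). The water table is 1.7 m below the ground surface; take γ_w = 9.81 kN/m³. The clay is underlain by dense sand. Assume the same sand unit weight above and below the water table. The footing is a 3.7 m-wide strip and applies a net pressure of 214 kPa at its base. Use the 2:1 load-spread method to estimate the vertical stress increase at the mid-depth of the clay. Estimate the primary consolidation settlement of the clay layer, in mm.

Mid-depth of clay below the ground surface: z = 2.9 + 6.7/2 = 6.25 m.
Total vertical stress at mid-clay: σ_v = 19.2×2.9 + 17.3×3.35 = 113.64 kPa.
Pore pressure: u = 9.81×(6.25 − 1.7) = 44.636 kPa.
Initial effective stress: σ'_0 = σ_v − u = 113.64 − 44.636 = 69.004 kPa.
Stress increase at mid-clay by the 2:1 spreading method:
Δσ = qB/(B+z) = 214×3.7/(3.7+6.25) = 79.578 kPa
Final effective stress: σ'_f = σ'_0 + Δσ = 69.004 + 79.578 = 148.58 kPa.
Normally consolidated clay, so the full stress increment lies on the virgin compression line:
S_c = C_c·H/(1+e₀)·log₁₀(σ'_f/σ'_0) = 0.22×6.7/(1+0.73)×log₁₀(148.58/69.004)
    = 0.85202 × 0.33309 = 0.2838 m

S_c ≈ 284 mm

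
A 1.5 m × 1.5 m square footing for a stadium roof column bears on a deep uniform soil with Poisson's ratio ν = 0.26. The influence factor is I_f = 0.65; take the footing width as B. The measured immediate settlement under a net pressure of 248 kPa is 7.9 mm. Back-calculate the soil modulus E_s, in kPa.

S_e = q·B·(1−ν²)/E_s · I_f  ⇒  E_s = q·B·(1−ν²)·I_f / S_e.
E_s = 248 × 1.5 × 0.9324 × 0.65 / 0.0079 = 28540 kPa

E_s ≈ 28500 kPa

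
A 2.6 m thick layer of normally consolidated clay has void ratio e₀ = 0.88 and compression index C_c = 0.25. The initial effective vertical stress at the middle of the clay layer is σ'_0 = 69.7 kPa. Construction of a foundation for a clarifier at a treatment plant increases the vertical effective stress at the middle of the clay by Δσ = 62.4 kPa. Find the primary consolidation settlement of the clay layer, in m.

Final effective stress: σ'_f = σ'_0 + Δσ = 69.7 + 62.4 = 132.1 kPa.
Normally consolidated clay, so the full stress increment lies on the virgin compression line:
S_c = C_c·H/(1+e₀)·log₁₀(σ'_f/σ'_0) = 0.25×2.6/(1+0.88)×log₁₀(132.1/69.7)
    = 0.34574 × 0.27767 = 0.096 m

S_c ≈ 0.096 m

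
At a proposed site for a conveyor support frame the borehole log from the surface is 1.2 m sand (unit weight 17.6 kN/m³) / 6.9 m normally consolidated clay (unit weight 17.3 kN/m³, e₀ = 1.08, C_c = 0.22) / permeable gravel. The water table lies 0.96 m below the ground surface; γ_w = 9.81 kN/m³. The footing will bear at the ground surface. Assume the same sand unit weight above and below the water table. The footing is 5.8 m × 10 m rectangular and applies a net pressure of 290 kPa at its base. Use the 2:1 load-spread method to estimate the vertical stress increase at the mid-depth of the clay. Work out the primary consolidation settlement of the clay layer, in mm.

S_c ≈ 394 mm

Mid-depth of clay below the ground surface: z = 1.2 + 6.9/2 = 4.65 m.
Total vertical stress at mid-clay: σ_v = 17.6×1.2 + 17.3×3.45 = 80.805 kPa.
Pore pressure: u = 9.81×(4.65 − 0.96) = 36.199 kPa.
Initial effective stress: σ'_0 = σ_v − u = 80.805 − 36.199 = 44.606 kPa.
Stress increase at mid-clay by the 2:1 spreading method:
Δσ = qBL/((B+z)(L+z)) = 290×5.8×10/((5.8+4.65)(10+4.65)) = 109.87 kPa
Final effective stress: σ'_f = σ'_0 + Δσ = 44.606 + 109.87 = 154.48 kPa.
Normally consolidated clay, so the full stress increment lies on the virgin compression line:
S_c = C_c·H/(1+e₀)·log₁₀(σ'_f/σ'_0) = 0.22×6.9/(1+1.08)×log₁₀(154.48/44.606)
    = 0.72981 × 0.53948 = 0.3937 m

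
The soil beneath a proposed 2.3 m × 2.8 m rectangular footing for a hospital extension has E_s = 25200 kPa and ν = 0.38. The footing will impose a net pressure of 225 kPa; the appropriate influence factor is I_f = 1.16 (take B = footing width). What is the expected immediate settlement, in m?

Immediate (elastic) settlement: S_e = q·B·(1−ν²)/E_s · I_f.
S_e = 225 × 2.3 × (1 − 0.38²) / 25200 × 1.16
    = 225 × 2.3 × 0.8556 / 25200 × 1.16
    = 0.02038 m

S_e ≈ 0.0204 m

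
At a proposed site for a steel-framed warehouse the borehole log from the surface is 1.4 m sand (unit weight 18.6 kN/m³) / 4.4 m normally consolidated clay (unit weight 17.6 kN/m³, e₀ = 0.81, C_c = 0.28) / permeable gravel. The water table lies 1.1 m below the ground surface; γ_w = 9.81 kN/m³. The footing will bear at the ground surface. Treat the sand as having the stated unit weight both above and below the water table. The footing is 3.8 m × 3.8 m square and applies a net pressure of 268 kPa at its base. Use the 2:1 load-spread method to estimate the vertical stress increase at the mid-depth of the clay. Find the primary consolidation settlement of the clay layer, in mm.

Mid-depth of clay below the ground surface: z = 1.4 + 4.4/2 = 3.6 m.
Total vertical stress at mid-clay: σ_v = 18.6×1.4 + 17.6×2.2 = 64.76 kPa.
Pore pressure: u = 9.81×(3.6 − 1.1) = 24.525 kPa.
Initial effective stress: σ'_0 = σ_v − u = 64.76 − 24.525 = 40.235 kPa.
Stress increase at mid-clay by the 2:1 spreading method:
Δσ = qBL/((B+z)(L+z)) = 268×3.8×3.8/((3.8+3.6)(3.8+3.6)) = 70.671 kPa
Final effective stress: σ'_f = σ'_0 + Δσ = 40.235 + 70.671 = 110.91 kPa.
Normally consolidated clay, so the full stress increment lies on the virgin compression line:
S_c = C_c·H/(1+e₀)·log₁₀(σ'_f/σ'_0) = 0.28×4.4/(1+0.81)×log₁₀(110.91/40.235)
    = 0.68066 × 0.44037 = 0.2997 m

S_c ≈ 300 mm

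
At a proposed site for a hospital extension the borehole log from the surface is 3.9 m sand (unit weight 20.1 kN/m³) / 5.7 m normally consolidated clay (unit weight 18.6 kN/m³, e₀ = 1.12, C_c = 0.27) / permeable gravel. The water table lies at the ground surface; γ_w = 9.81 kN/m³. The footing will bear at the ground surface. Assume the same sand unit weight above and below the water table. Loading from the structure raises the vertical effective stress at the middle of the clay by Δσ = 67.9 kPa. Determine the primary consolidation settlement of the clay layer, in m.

S_c ≈ 0.225 m

Mid-depth of clay below the ground surface: z = 3.9 + 5.7/2 = 6.75 m.
Total vertical stress at mid-clay: σ_v = 20.1×3.9 + 18.6×2.85 = 131.4 kPa.
Pore pressure: u = 9.81×(6.75 − 0) = 66.218 kPa.
Initial effective stress: σ'_0 = σ_v − u = 131.4 − 66.218 = 65.182 kPa.
Final effective stress: σ'_f = σ'_0 + Δσ = 65.182 + 67.9 = 133.08 kPa.
Normally consolidated clay, so the full stress increment lies on the virgin compression line:
S_c = C_c·H/(1+e₀)·log₁₀(σ'_f/σ'_0) = 0.27×5.7/(1+1.12)×log₁₀(133.08/65.182)
    = 0.72594 × 0.30999 = 0.225 m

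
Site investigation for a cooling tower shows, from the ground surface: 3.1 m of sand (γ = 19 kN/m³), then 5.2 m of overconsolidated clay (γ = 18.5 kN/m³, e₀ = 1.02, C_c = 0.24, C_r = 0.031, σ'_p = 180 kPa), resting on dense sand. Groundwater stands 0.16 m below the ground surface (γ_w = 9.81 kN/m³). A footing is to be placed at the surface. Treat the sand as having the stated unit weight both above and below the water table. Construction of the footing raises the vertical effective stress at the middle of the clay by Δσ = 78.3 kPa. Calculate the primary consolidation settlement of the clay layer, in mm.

Mid-depth of clay below the ground surface: z = 3.1 + 5.2/2 = 5.7 m.
Total vertical stress at mid-clay: σ_v = 19×3.1 + 18.5×2.6 = 107 kPa.
Pore pressure: u = 9.81×(5.7 − 0.16) = 54.347 kPa.
Initial effective stress: σ'_0 = σ_v − u = 107 − 54.347 = 52.653 kPa.
Final effective stress: σ'_f = 52.653 + 78.3 = 130.95 kPa.
σ'_f = 130.95 ≤ σ'_p = 180 kPa, so the clay remains overconsolidated and only the recompression index applies:
S_c = C_r·H/(1+e₀)·log₁₀(σ'_f/σ'_0) = 0.031×5.2/2.02×log₁₀(130.95/52.653)
    = 0.079803 × 0.39568 = 0.03158 m

S_c ≈ 31.6 mm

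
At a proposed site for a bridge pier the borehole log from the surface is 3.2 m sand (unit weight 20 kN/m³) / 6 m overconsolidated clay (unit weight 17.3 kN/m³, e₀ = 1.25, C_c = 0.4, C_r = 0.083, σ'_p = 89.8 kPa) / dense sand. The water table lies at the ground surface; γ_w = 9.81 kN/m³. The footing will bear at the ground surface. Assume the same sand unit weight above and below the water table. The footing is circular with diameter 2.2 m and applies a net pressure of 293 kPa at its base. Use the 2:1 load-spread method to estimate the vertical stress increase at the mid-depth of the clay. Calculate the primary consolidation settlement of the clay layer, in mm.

Mid-depth of clay below the ground surface: z = 3.2 + 6/2 = 6.2 m.
Total vertical stress at mid-clay: σ_v = 20×3.2 + 17.3×3 = 115.9 kPa.
Pore pressure: u = 9.81×(6.2 − 0) = 60.822 kPa.
Initial effective stress: σ'_0 = σ_v − u = 115.9 − 60.822 = 55.078 kPa.
Stress increase at mid-clay by the 2:1 spreading method:
Δσ ≈ qD²/(D+z)² = 293×2.2²/(2.2+6.2)² = 20.098 kPa
Final effective stress: σ'_f = 55.078 + 20.098 = 75.176 kPa.
σ'_f = 75.176 ≤ σ'_p = 89.8 kPa, so the clay remains overconsolidated and only the recompression index applies:
S_c = C_r·H/(1+e₀)·log₁₀(σ'_f/σ'_0) = 0.083×6/2.25×log₁₀(75.176/55.078)
    = 0.22134 × 0.1351 = 0.0299 m

S_c ≈ 29.9 mm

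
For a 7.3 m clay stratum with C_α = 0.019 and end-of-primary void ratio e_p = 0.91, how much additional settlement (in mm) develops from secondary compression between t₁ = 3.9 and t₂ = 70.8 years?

Secondary compression: S_s = C_α·H/(1+e_p)·log₁₀(t₂/t₁)
S_s = 0.019×7.3/(1+0.91)×log₁₀(70.8/3.9)
    = 0.07262 × 1.259 = 0.09142 m

S_s ≈ 91.4 mm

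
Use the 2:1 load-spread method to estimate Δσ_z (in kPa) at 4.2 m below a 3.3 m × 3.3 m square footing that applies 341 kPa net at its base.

Δσ_z ≈ 66 kPa

By the 2:1 method the load spreads at 1 horizontal : 2 vertical, so at depth z the loaded area has grown by z in each plan dimension:
Δσ = qBL/((B+z)(L+z)) = 341×3.3×3.3/((3.3+4.2)(3.3+4.2)) = 66.018 kPa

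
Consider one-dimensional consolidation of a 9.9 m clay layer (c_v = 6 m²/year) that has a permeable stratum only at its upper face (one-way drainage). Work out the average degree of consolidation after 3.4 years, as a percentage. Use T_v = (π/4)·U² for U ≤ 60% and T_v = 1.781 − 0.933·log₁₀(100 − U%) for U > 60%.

U ≈ 51.5 %

Drainage path length: H_d = H = 9.9 m (single drainage).
T_v = c_v·t/H_d² = 6×3.4/9.9² = 0.20814.
T_v = 0.20814 corresponds to the U ≤ 60% branch:
U = √(4T_v/π) = 0.5148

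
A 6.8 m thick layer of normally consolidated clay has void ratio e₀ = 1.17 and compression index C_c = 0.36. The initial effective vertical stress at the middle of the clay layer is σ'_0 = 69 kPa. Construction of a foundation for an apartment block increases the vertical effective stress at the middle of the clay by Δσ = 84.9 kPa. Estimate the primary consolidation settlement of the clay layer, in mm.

Final effective stress: σ'_f = σ'_0 + Δσ = 69 + 84.9 = 153.9 kPa.
Normally consolidated clay, so the full stress increment lies on the virgin compression line:
S_c = C_c·H/(1+e₀)·log₁₀(σ'_f/σ'_0) = 0.36×6.8/(1+1.17)×log₁₀(153.9/69)
    = 1.1281 × 0.34839 = 0.393 m

S_c ≈ 393 mm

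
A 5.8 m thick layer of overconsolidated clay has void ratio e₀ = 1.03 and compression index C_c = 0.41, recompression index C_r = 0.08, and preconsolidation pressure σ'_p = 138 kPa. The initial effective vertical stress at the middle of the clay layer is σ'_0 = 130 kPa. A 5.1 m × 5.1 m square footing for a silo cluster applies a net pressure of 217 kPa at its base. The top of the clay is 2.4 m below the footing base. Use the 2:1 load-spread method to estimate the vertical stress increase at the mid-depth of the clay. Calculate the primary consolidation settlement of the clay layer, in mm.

Mid-depth of clay below the footing base: z = 2.4 + 5.8/2 = 5.3 m.
Stress increase at mid-clay by the 2:1 spreading method:
Δσ = qBL/((B+z)(L+z)) = 217×5.1×5.1/((5.1+5.3)(5.1+5.3)) = 52.184 kPa
Final effective stress: σ'_f = 130 + 52.184 = 182.18 kPa.
σ'_f = 182.18 > σ'_p = 138 kPa, so the stress path crosses the preconsolidation pressure — recompression up to σ'_p, then virgin compression beyond:
S_c = H/(1+e₀)·[C_r·log₁₀(σ'_p/σ'_0) + C_c·log₁₀(σ'_f/σ'_p)]
    = 5.8/2.03 × [0.08×log₁₀(138/130) + 0.41×log₁₀(182.18/138)]
    = 2.8571 × [0.0020749 + 0.049455] = 0.1472 m

S_c ≈ 147 mm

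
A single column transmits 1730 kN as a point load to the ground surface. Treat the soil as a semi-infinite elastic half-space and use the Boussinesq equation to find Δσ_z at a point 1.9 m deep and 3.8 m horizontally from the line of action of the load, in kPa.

Δσ_z ≈ 4.09 kPa

Boussinesq vertical stress below a point load on an elastic half-space:
Δσ_z = 3P/(2πz²) · [1 + (r/z)²]^(−5/2)
r/z = 3.8/1.9 = 2; [1+(r/z)²]^(−5/2) = 0.017889.
Δσ_z = 3×1730/(2π×1.9²) × 0.017889 = 228.81 × 0.017889 = 4.093 kPa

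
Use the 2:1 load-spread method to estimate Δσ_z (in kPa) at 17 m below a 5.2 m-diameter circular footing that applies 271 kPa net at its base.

By the 2:1 method the load spreads at 1 horizontal : 2 vertical, so at depth z the loaded area has grown by z in each plan dimension:
Δσ ≈ qD²/(D+z)² = 271×5.2²/(5.2+17)² = 14.869 kPa

Δσ_z ≈ 14.9 kPa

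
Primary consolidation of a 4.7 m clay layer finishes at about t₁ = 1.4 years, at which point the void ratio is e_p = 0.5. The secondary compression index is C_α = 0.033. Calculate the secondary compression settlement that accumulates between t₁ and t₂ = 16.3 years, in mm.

S_s ≈ 110 mm

Secondary compression: S_s = C_α·H/(1+e_p)·log₁₀(t₂/t₁)
S_s = 0.033×4.7/(1+0.5)×log₁₀(16.3/1.4)
    = 0.1034 × 1.066 = 0.1102 m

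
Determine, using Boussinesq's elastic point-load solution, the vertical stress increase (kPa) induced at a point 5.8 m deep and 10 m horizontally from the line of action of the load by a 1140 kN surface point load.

Δσ_z ≈ 0.514 kPa

Boussinesq vertical stress below a point load on an elastic half-space:
Δσ_z = 3P/(2πz²) · [1 + (r/z)²]^(−5/2)
r/z = 10/5.8 = 1.7241; [1+(r/z)²]^(−5/2) = 0.031791.
Δσ_z = 3×1140/(2π×5.8²) × 0.031791 = 16.18 × 0.031791 = 0.5144 kPa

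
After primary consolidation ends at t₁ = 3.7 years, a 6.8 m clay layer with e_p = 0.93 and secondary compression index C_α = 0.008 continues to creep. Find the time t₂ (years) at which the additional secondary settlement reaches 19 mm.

S_s = C_α·H/(1+e_p)·log₁₀(t₂/t₁) ⇒ log₁₀(t₂/t₁) = S_s·(1+e_p)/(C_α·H).
log₁₀(t₂/t₁) = 0.019 × (1+0.93) / (0.008×6.8) = 0.6741
t₂ = t₁ × 10^0.6741 = 3.7 × 4.722 = 17.47 years

t₂ ≈ 17.5 years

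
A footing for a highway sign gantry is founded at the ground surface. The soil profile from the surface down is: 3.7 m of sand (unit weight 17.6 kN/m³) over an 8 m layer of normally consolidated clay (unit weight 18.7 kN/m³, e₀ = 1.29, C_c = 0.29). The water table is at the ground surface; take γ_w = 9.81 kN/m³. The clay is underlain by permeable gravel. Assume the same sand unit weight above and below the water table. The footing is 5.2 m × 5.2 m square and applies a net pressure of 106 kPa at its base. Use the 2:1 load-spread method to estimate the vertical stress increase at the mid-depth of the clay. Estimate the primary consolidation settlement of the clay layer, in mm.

S_c ≈ 104 mm

Mid-depth of clay below the ground surface: z = 3.7 + 8/2 = 7.7 m.
Total vertical stress at mid-clay: σ_v = 17.6×3.7 + 18.7×4 = 139.92 kPa.
Pore pressure: u = 9.81×(7.7 − 0) = 75.537 kPa.
Initial effective stress: σ'_0 = σ_v − u = 139.92 − 75.537 = 64.383 kPa.
Stress increase at mid-clay by the 2:1 spreading method:
Δσ = qBL/((B+z)(L+z)) = 106×5.2×5.2/((5.2+7.7)(5.2+7.7)) = 17.224 kPa
Final effective stress: σ'_f = σ'_0 + Δσ = 64.383 + 17.224 = 81.607 kPa.
Normally consolidated clay, so the full stress increment lies on the virgin compression line:
S_c = C_c·H/(1+e₀)·log₁₀(σ'_f/σ'_0) = 0.29×8/(1+1.29)×log₁₀(81.607/64.383)
    = 1.0131 × 0.10296 = 0.1043 m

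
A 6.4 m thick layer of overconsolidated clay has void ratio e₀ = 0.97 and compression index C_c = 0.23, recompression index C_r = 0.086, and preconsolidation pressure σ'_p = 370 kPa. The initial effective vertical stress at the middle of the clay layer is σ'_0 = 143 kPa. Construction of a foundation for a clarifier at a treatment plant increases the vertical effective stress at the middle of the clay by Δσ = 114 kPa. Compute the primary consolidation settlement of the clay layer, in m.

Final effective stress: σ'_f = 143 + 114 = 257 kPa.
σ'_f = 257 ≤ σ'_p = 370 kPa, so the clay remains overconsolidated and only the recompression index applies:
S_c = C_r·H/(1+e₀)·log₁₀(σ'_f/σ'_0) = 0.086×6.4/1.97×log₁₀(257/143)
    = 0.27939 × 0.2546 = 0.07113 m

S_c ≈ 0.0711 m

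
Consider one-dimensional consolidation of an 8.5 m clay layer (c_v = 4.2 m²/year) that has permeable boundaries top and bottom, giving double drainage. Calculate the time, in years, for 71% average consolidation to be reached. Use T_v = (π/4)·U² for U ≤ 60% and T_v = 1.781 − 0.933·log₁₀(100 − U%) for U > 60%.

Drainage path length: H_d = H/2 = 4.25 m (double drainage).
U > 60%: T_v = 1.781 − 0.933·log₁₀(100 − 71) = 0.41658.
t = T_v·H_d²/c_v = 0.41658×4.25²/4.2 = 1.792 years.

t ≈ 1.79 years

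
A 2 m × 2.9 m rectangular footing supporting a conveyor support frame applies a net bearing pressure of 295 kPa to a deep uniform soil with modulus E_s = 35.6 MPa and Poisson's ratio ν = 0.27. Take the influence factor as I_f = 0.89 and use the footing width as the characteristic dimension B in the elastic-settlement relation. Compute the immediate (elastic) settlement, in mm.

S_e ≈ 13.7 mm

Immediate (elastic) settlement: S_e = q·B·(1−ν²)/E_s · I_f.
E_s = 35.6 MPa = 35600 kPa.
S_e = 295 × 2 × (1 − 0.27²) / 35600 × 0.89
    = 295 × 2 × 0.9271 / 35600 × 0.89
    = 0.01367 m = 13.67 mm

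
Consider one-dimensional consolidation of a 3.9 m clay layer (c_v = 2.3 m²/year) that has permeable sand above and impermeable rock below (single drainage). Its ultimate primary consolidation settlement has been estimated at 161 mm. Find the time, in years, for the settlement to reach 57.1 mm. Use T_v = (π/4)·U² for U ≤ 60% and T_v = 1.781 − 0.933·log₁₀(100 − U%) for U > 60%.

Drainage path length: H_d = H = 3.9 m (single drainage).
U = S(t)/S_ult = 57.1/161 = 0.3547.
U ≤ 60%: T_v = (π/4)·U² = (π/4)×0.35466² = 0.098789.
t = T_v·H_d²/c_v = 0.098789×3.9²/2.3 = 0.6533 years.

t ≈ 0.653 years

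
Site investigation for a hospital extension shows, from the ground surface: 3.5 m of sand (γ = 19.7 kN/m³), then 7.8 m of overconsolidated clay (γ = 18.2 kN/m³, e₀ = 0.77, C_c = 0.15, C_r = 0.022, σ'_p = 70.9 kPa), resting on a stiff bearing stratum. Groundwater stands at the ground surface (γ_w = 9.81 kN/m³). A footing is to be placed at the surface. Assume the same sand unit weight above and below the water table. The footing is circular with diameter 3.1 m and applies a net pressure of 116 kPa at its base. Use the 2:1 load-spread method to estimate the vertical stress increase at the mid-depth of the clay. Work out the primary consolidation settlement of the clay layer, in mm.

S_c ≈ 27.5 mm

Mid-depth of clay below the ground surface: z = 3.5 + 7.8/2 = 7.4 m.
Total vertical stress at mid-clay: σ_v = 19.7×3.5 + 18.2×3.9 = 139.93 kPa.
Pore pressure: u = 9.81×(7.4 − 0) = 72.594 kPa.
Initial effective stress: σ'_0 = σ_v − u = 139.93 − 72.594 = 67.336 kPa.
Stress increase at mid-clay by the 2:1 spreading method:
Δσ ≈ qD²/(D+z)² = 116×3.1²/(3.1+7.4)² = 10.111 kPa
Final effective stress: σ'_f = 67.336 + 10.111 = 77.447 kPa.
σ'_f = 77.447 > σ'_p = 70.9 kPa, so the stress path crosses the preconsolidation pressure — recompression up to σ'_p, then virgin compression beyond:
S_c = H/(1+e₀)·[C_r·log₁₀(σ'_p/σ'_0) + C_c·log₁₀(σ'_f/σ'_p)]
    = 7.8/1.77 × [0.022×log₁₀(70.9/67.336) + 0.15×log₁₀(77.447/70.9)]
    = 4.4068 × [0.00049278 + 0.0057538] = 0.02753 m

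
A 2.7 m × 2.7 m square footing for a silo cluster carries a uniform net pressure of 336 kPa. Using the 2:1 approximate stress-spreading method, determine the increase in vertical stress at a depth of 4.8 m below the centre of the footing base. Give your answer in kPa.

Δσ_z ≈ 43.5 kPa

By the 2:1 method the load spreads at 1 horizontal : 2 vertical, so at depth z the loaded area has grown by z in each plan dimension:
Δσ = qBL/((B+z)(L+z)) = 336×2.7×2.7/((2.7+4.8)(2.7+4.8)) = 43.546 kPa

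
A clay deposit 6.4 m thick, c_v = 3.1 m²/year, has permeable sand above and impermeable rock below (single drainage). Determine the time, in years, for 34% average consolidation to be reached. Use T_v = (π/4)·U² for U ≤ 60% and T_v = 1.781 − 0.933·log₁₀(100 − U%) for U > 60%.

Drainage path length: H_d = H = 6.4 m (single drainage).
U ≤ 60%: T_v = (π/4)·U² = (π/4)×0.34² = 0.090792.
t = T_v·H_d²/c_v = 0.090792×6.4²/3.1 = 1.2 years.

t ≈ 1.2 years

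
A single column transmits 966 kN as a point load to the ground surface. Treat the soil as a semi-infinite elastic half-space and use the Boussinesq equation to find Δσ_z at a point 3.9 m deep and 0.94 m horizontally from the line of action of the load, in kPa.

Boussinesq vertical stress below a point load on an elastic half-space:
Δσ_z = 3P/(2πz²) · [1 + (r/z)²]^(−5/2)
r/z = 0.94/3.9 = 0.24103; [1+(r/z)²]^(−5/2) = 0.86834.
Δσ_z = 3×966/(2π×3.9²) × 0.86834 = 30.324 × 0.86834 = 26.33 kPa

Δσ_z ≈ 26.3 kPa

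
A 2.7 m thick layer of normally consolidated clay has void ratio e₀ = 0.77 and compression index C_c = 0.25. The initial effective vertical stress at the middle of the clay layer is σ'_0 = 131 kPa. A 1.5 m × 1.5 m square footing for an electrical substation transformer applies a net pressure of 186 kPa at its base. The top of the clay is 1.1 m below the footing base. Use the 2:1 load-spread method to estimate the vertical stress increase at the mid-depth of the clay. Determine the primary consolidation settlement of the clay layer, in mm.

Mid-depth of clay below the footing base: z = 1.1 + 2.7/2 = 2.45 m.
Stress increase at mid-clay by the 2:1 spreading method:
Δσ = qBL/((B+z)(L+z)) = 186×1.5×1.5/((1.5+2.45)(1.5+2.45)) = 26.823 kPa
Final effective stress: σ'_f = σ'_0 + Δσ = 131 + 26.823 = 157.82 kPa.
Normally consolidated clay, so the full stress increment lies on the virgin compression line:
S_c = C_c·H/(1+e₀)·log₁₀(σ'_f/σ'_0) = 0.25×2.7/(1+0.77)×log₁₀(157.82/131)
    = 0.38136 × 0.080891 = 0.03085 m

S_c ≈ 30.8 mm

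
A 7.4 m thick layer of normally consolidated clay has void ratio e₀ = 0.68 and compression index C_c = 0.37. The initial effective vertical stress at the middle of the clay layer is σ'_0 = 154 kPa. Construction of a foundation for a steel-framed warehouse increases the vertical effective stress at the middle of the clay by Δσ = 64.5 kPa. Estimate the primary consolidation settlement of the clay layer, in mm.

S_c ≈ 248 mm

Final effective stress: σ'_f = σ'_0 + Δσ = 154 + 64.5 = 218.5 kPa.
Normally consolidated clay, so the full stress increment lies on the virgin compression line:
S_c = C_c·H/(1+e₀)·log₁₀(σ'_f/σ'_0) = 0.37×7.4/(1+0.68)×log₁₀(218.5/154)
    = 1.6298 × 0.15193 = 0.2476 m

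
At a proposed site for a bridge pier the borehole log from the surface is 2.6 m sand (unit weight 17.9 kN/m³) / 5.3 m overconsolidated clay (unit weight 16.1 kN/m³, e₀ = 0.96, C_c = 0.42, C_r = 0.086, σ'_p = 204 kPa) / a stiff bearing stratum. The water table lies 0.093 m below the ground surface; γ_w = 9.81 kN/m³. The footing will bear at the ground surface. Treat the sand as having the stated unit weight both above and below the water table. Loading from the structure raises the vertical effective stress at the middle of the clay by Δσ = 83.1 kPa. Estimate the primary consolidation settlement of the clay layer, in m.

S_c ≈ 0.116 m

Mid-depth of clay below the ground surface: z = 2.6 + 5.3/2 = 5.25 m.
Total vertical stress at mid-clay: σ_v = 17.9×2.6 + 16.1×2.65 = 89.205 kPa.
Pore pressure: u = 9.81×(5.25 − 0.093) = 50.59 kPa.
Initial effective stress: σ'_0 = σ_v − u = 89.205 − 50.59 = 38.615 kPa.
Final effective stress: σ'_f = 38.615 + 83.1 = 121.72 kPa.
σ'_f = 121.72 ≤ σ'_p = 204 kPa, so the clay remains overconsolidated and only the recompression index applies:
S_c = C_r·H/(1+e₀)·log₁₀(σ'_f/σ'_0) = 0.086×5.3/1.96×log₁₀(121.72/38.615)
    = 0.23255 × 0.49861 = 0.116 m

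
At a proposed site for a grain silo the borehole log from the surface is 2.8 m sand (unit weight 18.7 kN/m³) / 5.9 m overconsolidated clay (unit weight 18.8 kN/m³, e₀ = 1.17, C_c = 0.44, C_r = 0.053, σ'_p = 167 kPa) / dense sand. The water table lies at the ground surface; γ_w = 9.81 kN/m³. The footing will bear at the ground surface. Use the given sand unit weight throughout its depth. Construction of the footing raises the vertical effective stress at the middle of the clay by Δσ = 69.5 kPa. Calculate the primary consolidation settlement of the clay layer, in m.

Mid-depth of clay below the ground surface: z = 2.8 + 5.9/2 = 5.75 m.
Total vertical stress at mid-clay: σ_v = 18.7×2.8 + 18.8×2.95 = 107.82 kPa.
Pore pressure: u = 9.81×(5.75 − 0) = 56.408 kPa.
Initial effective stress: σ'_0 = σ_v − u = 107.82 − 56.408 = 51.412 kPa.
Final effective stress: σ'_f = 51.412 + 69.5 = 120.91 kPa.
σ'_f = 120.91 ≤ σ'_p = 167 kPa, so the clay remains overconsolidated and only the recompression index applies:
S_c = C_r·H/(1+e₀)·log₁₀(σ'_f/σ'_0) = 0.053×5.9/2.17×log₁₀(120.91/51.412)
    = 0.1441 × 0.3714 = 0.05352 m

S_c ≈ 0.0535 m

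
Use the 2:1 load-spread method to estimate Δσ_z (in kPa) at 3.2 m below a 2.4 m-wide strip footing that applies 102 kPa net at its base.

Δσ_z ≈ 43.7 kPa

By the 2:1 method the load spreads at 1 horizontal : 2 vertical, so at depth z the loaded area has grown by z in each plan dimension:
Δσ = qB/(B+z) = 102×2.4/(2.4+3.2) = 43.714 kPa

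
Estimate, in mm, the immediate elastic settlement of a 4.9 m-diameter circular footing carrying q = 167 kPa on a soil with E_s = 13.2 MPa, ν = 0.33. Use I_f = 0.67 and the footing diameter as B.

S_e ≈ 37 mm

Immediate (elastic) settlement: S_e = q·B·(1−ν²)/E_s · I_f.
E_s = 13.2 MPa = 13200 kPa.
S_e = 167 × 4.9 × (1 − 0.33²) / 13200 × 0.67
    = 167 × 4.9 × 0.8911 / 13200 × 0.67
    = 0.03701 m = 37.01 mm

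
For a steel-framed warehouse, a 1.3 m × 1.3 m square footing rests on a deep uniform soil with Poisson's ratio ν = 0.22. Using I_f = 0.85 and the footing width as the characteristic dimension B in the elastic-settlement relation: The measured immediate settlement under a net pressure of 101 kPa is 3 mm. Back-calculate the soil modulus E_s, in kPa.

S_e = q·B·(1−ν²)/E_s · I_f  ⇒  E_s = q·B·(1−ν²)·I_f / S_e.
E_s = 101 × 1.3 × 0.9516 × 0.85 / 0.003 = 35400 kPa

E_s ≈ 35400 kPa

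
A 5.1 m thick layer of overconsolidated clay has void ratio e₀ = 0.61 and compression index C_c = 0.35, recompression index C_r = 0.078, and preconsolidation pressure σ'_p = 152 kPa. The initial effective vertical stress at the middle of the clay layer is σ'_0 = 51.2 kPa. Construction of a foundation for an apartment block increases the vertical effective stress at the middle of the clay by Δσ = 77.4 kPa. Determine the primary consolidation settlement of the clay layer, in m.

Final effective stress: σ'_f = 51.2 + 77.4 = 128.6 kPa.
σ'_f = 128.6 ≤ σ'_p = 152 kPa, so the clay remains overconsolidated and only the recompression index applies:
S_c = C_r·H/(1+e₀)·log₁₀(σ'_f/σ'_0) = 0.078×5.1/1.61×log₁₀(128.6/51.2)
    = 0.24708 × 0.39997 = 0.09882 m

S_c ≈ 0.0988 m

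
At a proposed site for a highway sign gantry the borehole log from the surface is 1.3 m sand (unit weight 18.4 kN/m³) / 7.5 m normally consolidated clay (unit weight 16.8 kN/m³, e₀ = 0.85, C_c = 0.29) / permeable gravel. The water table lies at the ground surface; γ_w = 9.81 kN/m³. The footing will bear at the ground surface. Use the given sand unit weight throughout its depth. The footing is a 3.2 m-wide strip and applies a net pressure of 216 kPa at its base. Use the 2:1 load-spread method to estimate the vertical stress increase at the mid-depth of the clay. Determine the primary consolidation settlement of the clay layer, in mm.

S_c ≈ 600 mm

Mid-depth of clay below the ground surface: z = 1.3 + 7.5/2 = 5.05 m.
Total vertical stress at mid-clay: σ_v = 18.4×1.3 + 16.8×3.75 = 86.92 kPa.
Pore pressure: u = 9.81×(5.05 − 0) = 49.541 kPa.
Initial effective stress: σ'_0 = σ_v − u = 86.92 − 49.541 = 37.379 kPa.
Stress increase at mid-clay by the 2:1 spreading method:
Δσ = qB/(B+z) = 216×3.2/(3.2+5.05) = 83.782 kPa
Final effective stress: σ'_f = σ'_0 + Δσ = 37.379 + 83.782 = 121.16 kPa.
Normally consolidated clay, so the full stress increment lies on the virgin compression line:
S_c = C_c·H/(1+e₀)·log₁₀(σ'_f/σ'_0) = 0.29×7.5/(1+0.85)×log₁₀(121.16/37.379)
    = 1.1757 × 0.51073 = 0.6005 m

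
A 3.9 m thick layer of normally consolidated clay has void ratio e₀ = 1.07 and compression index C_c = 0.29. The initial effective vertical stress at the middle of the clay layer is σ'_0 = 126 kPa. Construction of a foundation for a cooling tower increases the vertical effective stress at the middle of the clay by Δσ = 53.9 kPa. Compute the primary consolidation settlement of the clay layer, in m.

Final effective stress: σ'_f = σ'_0 + Δσ = 126 + 53.9 = 179.9 kPa.
Normally consolidated clay, so the full stress increment lies on the virgin compression line:
S_c = C_c·H/(1+e₀)·log₁₀(σ'_f/σ'_0) = 0.29×3.9/(1+1.07)×log₁₀(179.9/126)
    = 0.54638 × 0.15466 = 0.0845 m

S_c ≈ 0.0845 m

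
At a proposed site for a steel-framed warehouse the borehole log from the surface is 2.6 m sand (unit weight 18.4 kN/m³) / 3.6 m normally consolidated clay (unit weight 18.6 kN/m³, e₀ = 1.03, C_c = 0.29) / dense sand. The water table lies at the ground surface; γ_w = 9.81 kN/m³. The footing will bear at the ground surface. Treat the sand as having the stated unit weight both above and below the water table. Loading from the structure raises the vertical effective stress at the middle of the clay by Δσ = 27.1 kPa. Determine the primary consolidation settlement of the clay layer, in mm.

Mid-depth of clay below the ground surface: z = 2.6 + 3.6/2 = 4.4 m.
Total vertical stress at mid-clay: σ_v = 18.4×2.6 + 18.6×1.8 = 81.32 kPa.
Pore pressure: u = 9.81×(4.4 − 0) = 43.164 kPa.
Initial effective stress: σ'_0 = σ_v − u = 81.32 − 43.164 = 38.156 kPa.
Final effective stress: σ'_f = σ'_0 + Δσ = 38.156 + 27.1 = 65.256 kPa.
Normally consolidated clay, so the full stress increment lies on the virgin compression line:
S_c = C_c·H/(1+e₀)·log₁₀(σ'_f/σ'_0) = 0.29×3.6/(1+1.03)×log₁₀(65.256/38.156)
    = 0.51429 × 0.23306 = 0.1199 m

S_c ≈ 120 mm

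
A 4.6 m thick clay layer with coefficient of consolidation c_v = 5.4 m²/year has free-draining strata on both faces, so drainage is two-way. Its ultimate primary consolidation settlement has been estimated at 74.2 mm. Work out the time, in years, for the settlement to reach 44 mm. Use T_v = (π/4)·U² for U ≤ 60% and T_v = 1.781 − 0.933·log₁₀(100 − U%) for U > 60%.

t ≈ 0.271 years

Drainage path length: H_d = H/2 = 2.3 m (double drainage).
U = S(t)/S_ult = 44/74.2 = 0.593.
U ≤ 60%: T_v = (π/4)·U² = (π/4)×0.59299² = 0.27618.
t = T_v·H_d²/c_v = 0.27618×2.3²/5.4 = 0.2706 years.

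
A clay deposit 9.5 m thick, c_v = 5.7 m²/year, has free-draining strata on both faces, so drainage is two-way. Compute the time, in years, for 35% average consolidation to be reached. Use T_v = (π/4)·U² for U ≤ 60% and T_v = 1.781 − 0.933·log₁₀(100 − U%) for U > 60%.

t ≈ 0.381 years

Drainage path length: H_d = H/2 = 4.75 m (double drainage).
U ≤ 60%: T_v = (π/4)·U² = (π/4)×0.35² = 0.096211.
t = T_v·H_d²/c_v = 0.096211×4.75²/5.7 = 0.3808 years.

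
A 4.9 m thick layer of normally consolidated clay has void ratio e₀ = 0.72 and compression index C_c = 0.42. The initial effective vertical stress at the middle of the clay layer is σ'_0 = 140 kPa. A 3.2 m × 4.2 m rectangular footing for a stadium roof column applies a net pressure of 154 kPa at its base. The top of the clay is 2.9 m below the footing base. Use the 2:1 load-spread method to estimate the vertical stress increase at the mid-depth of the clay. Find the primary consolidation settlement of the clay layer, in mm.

Mid-depth of clay below the footing base: z = 2.9 + 4.9/2 = 5.35 m.
Stress increase at mid-clay by the 2:1 spreading method:
Δσ = qBL/((B+z)(L+z)) = 154×3.2×4.2/((3.2+5.35)(4.2+5.35)) = 25.348 kPa
Final effective stress: σ'_f = σ'_0 + Δσ = 140 + 25.348 = 165.35 kPa.
Normally consolidated clay, so the full stress increment lies on the virgin compression line:
S_c = C_c·H/(1+e₀)·log₁₀(σ'_f/σ'_0) = 0.42×4.9/(1+0.72)×log₁₀(165.35/140)
    = 1.1965 × 0.072276 = 0.08648 m

S_c ≈ 86.5 mm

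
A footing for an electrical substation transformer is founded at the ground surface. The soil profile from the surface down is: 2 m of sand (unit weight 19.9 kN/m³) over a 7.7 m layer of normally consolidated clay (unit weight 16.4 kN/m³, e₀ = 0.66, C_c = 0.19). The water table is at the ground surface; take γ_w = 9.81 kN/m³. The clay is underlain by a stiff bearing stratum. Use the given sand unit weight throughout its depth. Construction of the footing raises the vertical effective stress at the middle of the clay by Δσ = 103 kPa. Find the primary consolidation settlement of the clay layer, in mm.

Mid-depth of clay below the ground surface: z = 2 + 7.7/2 = 5.85 m.
Total vertical stress at mid-clay: σ_v = 19.9×2 + 16.4×3.85 = 102.94 kPa.
Pore pressure: u = 9.81×(5.85 − 0) = 57.389 kPa.
Initial effective stress: σ'_0 = σ_v − u = 102.94 − 57.389 = 45.551 kPa.
Final effective stress: σ'_f = σ'_0 + Δσ = 45.551 + 103 = 148.55 kPa.
Normally consolidated clay, so the full stress increment lies on the virgin compression line:
S_c = C_c·H/(1+e₀)·log₁₀(σ'_f/σ'_0) = 0.19×7.7/(1+0.66)×log₁₀(148.55/45.551)
    = 0.88133 × 0.51337 = 0.4524 m

S_c ≈ 452 mm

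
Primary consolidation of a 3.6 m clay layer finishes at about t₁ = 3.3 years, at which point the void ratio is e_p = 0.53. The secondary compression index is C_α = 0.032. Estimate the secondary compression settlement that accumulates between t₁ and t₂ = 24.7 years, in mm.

Secondary compression: S_s = C_α·H/(1+e_p)·log₁₀(t₂/t₁)
S_s = 0.032×3.6/(1+0.53)×log₁₀(24.7/3.3)
    = 0.07529 × 0.8742 = 0.06582 m

S_s ≈ 65.8 mm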